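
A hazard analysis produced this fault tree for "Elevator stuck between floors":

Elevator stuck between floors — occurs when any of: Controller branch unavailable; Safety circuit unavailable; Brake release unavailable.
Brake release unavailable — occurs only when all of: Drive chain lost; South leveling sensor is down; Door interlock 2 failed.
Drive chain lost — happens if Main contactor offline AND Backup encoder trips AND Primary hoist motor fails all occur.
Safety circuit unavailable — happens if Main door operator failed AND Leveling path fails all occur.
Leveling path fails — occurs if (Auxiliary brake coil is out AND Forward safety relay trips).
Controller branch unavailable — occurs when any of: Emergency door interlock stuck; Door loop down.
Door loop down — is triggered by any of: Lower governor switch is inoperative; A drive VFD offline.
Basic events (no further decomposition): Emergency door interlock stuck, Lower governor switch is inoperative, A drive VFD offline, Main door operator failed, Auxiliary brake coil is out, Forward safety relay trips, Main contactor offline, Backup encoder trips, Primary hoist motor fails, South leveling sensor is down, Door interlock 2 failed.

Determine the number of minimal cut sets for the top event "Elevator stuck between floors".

Door loop down [OR]: union of children's cut sets → 2 cut set(s).
Controller branch unavailable [OR]: union of children's cut sets → 3 cut set(s).
Leveling path fails [AND]: one cut set from each child combined → 1 × 1 = 1 cut set(s).
Safety circuit unavailable [AND]: one cut set from each child combined → 1 × 1 = 1 cut set(s).
Drive chain lost [AND]: one cut set from each child combined → 1 × 1 × 1 = 1 cut set(s).
Brake release unavailable [AND]: one cut set from each child combined → 1 × 1 × 1 = 1 cut set(s).
Elevator stuck between floors [OR]: union of children's cut sets → 5 cut set(s).
Minimal cut sets: {Emergency door interlock stuck}; {Lower governor switch is inoperative}; {A drive VFD offline}; {Auxiliary brake coil is out, Forward safety relay trips, Main door operator failed}; {Backup encoder trips, Door interlock 2 failed, Main contactor offline, Primary hoist motor fails, South leveling sensor is down}.

5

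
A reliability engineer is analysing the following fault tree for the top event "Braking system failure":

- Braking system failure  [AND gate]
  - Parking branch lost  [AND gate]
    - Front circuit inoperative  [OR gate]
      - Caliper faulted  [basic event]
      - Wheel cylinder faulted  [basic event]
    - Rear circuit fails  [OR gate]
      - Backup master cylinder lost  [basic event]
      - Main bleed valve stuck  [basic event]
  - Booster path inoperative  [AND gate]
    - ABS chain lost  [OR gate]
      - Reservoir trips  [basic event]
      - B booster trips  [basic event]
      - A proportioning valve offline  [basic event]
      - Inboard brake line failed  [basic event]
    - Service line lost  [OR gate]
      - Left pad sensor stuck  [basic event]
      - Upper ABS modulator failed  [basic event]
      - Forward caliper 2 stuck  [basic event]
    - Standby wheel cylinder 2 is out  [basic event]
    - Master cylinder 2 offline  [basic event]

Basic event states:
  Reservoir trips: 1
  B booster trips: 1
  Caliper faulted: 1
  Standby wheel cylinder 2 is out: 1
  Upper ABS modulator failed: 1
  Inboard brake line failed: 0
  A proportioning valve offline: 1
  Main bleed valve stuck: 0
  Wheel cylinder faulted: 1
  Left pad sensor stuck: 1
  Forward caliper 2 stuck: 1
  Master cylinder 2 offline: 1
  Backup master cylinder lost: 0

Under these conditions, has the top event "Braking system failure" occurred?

No

Front circuit inoperative [OR]: Caliper faulted=occurs, Wheel cylinder faulted=occurs → at least one input occurs → occurs.
Rear circuit fails [OR]: Backup master cylinder lost=not, Main bleed valve stuck=not → no input occurs → does not occur.
Parking branch lost [AND]: Front circuit inoperative=occurs, Rear circuit fails=not → not all inputs occur → does not occur.
ABS chain lost [OR]: Reservoir trips=occurs, B booster trips=occurs, A proportioning valve offline=occurs, Inboard brake line failed=not → at least one input occurs → occurs.
Service line lost [OR]: Left pad sensor stuck=occurs, Upper ABS modulator failed=occurs, Forward caliper 2 stuck=occurs → at least one input occurs → occurs.
Booster path inoperative [AND]: ABS chain lost=occurs, Service line lost=occurs, Standby wheel cylinder 2 is out=occurs, Master cylinder 2 offline=occurs → all inputs occur → occurs.
Braking system failure [AND]: Parking branch lost=not, Booster path inoperative=occurs → not all inputs occur → does not occur.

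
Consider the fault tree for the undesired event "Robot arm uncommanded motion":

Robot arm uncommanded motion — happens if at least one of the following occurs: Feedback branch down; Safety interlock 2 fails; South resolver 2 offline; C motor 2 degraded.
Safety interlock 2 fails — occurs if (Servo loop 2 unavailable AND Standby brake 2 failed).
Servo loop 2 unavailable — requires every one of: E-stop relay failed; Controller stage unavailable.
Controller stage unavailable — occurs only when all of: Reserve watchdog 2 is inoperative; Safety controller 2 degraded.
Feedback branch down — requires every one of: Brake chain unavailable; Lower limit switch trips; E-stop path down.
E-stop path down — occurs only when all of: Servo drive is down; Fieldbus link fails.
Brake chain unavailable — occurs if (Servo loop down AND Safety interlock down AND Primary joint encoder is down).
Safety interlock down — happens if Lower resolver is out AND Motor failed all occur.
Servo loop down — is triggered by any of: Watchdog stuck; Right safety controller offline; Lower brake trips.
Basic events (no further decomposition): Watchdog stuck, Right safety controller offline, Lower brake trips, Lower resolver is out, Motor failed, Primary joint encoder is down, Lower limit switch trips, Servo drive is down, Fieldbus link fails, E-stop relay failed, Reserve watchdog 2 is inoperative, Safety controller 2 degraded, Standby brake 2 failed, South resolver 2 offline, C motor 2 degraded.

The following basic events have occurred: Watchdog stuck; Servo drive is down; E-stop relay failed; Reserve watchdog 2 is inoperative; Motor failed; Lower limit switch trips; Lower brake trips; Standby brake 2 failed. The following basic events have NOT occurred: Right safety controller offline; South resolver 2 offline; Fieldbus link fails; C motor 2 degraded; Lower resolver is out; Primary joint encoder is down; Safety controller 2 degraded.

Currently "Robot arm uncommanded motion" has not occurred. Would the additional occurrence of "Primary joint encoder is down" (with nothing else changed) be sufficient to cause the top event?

No

Counterfactual: set "Primary joint encoder is down" to occurred.
Servo loop down [OR]: Watchdog stuck=occurs, Right safety controller offline=not, Lower brake trips=occurs → at least one input occurs → occurs.
Safety interlock down [AND]: Lower resolver is out=not, Motor failed=occurs → not all inputs occur → does not occur.
Brake chain unavailable [AND]: Servo loop down=occurs, Safety interlock down=not, Primary joint encoder is down=occurs → not all inputs occur → does not occur.
E-stop path down [AND]: Servo drive is down=occurs, Fieldbus link fails=not → not all inputs occur → does not occur.
Feedback branch down [AND]: Brake chain unavailable=not, Lower limit switch trips=occurs, E-stop path down=not → not all inputs occur → does not occur.
Controller stage unavailable [AND]: Reserve watchdog 2 is inoperative=occurs, Safety controller 2 degraded=not → not all inputs occur → does not occur.
Servo loop 2 unavailable [AND]: E-stop relay failed=occurs, Controller stage unavailable=not → not all inputs occur → does not occur.
Safety interlock 2 fails [AND]: Servo loop 2 unavailable=not, Standby brake 2 failed=occurs → not all inputs occur → does not occur.
Robot arm uncommanded motion [OR]: Feedback branch down=not, Safety interlock 2 fails=not, South resolver 2 offline=not, C motor 2 degraded=not → no input occurs → does not occur.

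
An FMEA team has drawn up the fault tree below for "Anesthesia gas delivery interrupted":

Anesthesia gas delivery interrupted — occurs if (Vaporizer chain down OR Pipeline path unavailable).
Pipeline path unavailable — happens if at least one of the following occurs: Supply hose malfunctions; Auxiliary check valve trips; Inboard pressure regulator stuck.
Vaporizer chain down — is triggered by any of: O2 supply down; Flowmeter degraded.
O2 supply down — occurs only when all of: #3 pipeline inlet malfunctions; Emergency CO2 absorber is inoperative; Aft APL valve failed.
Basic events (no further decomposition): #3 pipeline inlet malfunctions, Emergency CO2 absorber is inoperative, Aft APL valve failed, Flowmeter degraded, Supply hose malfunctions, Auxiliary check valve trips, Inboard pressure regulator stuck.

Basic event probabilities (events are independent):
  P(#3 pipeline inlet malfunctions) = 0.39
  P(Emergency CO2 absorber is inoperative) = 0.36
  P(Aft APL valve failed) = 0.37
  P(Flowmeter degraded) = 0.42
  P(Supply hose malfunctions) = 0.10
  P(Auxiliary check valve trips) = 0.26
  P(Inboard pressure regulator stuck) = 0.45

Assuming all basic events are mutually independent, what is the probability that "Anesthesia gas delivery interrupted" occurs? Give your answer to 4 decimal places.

0.7986

P(O2 supply down) [AND] = 0.39 × 0.36 × 0.37 = 0.051948
P(Vaporizer chain down) [OR] = 1 − (1−0.051948) × (1−0.42) = 0.450130
P(Pipeline path unavailable) [OR] = 1 − (1−0.10) × (1−0.26) × (1−0.45) = 0.633700
P(Anesthesia gas delivery interrupted) [OR] = 1 − (1−0.450130) × (1−0.633700) = 0.798583
Rounded to 4 decimal places: P(Anesthesia gas delivery interrupted) ≈ 0.7986.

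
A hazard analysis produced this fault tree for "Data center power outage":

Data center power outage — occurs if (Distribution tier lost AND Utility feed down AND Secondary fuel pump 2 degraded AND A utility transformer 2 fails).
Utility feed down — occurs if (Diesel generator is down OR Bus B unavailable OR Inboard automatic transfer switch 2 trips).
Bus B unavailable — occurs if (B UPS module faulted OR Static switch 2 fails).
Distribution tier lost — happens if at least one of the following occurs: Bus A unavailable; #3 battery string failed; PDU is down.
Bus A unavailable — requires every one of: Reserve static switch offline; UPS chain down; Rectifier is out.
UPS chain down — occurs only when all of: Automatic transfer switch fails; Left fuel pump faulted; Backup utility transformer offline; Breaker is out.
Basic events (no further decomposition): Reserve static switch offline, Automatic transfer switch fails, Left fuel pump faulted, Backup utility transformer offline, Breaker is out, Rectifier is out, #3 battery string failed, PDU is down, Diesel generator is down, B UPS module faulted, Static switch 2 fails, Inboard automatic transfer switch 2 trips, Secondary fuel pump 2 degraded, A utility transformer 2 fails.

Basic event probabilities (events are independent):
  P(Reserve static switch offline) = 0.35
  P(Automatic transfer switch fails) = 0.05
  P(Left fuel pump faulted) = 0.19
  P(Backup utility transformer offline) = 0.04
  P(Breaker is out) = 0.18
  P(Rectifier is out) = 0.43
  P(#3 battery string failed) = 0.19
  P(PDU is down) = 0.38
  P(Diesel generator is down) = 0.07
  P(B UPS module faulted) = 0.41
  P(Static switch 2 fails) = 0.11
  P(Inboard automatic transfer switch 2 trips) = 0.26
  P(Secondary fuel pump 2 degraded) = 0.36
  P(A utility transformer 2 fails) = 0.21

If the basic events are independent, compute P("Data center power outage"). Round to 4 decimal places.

P(UPS chain down) [AND] = 0.05 × 0.19 × 0.04 × 0.18 = 0.000068
P(Bus A unavailable) [AND] = 0.35 × 0.000068 × 0.43 = 0.000010
P(Distribution tier lost) [OR] = 1 − (1−0.000010) × (1−0.19) × (1−0.38) = 0.497805
P(Bus B unavailable) [OR] = 1 − (1−0.41) × (1−0.11) = 0.474900
P(Utility feed down) [OR] = 1 − (1−0.07) × (1−0.474900) × (1−0.26) = 0.638626
P(Data center power outage) [AND] = 0.497805 × 0.638626 × 0.36 × 0.21 = 0.024034
Rounded to 4 decimal places: P(Data center power outage) ≈ 0.0240.

0.0240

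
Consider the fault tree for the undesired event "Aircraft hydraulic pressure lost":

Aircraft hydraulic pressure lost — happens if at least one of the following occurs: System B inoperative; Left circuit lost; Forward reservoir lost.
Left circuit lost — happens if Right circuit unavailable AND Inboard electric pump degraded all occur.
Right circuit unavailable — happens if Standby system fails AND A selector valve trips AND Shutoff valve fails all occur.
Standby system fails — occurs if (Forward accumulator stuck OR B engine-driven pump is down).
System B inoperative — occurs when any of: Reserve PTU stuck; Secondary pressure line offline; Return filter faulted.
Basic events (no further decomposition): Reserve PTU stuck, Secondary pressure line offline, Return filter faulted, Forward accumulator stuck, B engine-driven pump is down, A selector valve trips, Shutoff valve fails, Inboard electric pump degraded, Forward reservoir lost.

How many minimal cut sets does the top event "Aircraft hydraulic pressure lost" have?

System B inoperative [OR]: union of children's cut sets → 3 cut set(s).
Standby system fails [OR]: union of children's cut sets → 2 cut set(s).
Right circuit unavailable [AND]: one cut set from each child combined → 2 × 1 × 1 = 2 cut set(s).
Left circuit lost [AND]: one cut set from each child combined → 2 × 1 = 2 cut set(s).
Aircraft hydraulic pressure lost [OR]: union of children's cut sets → 6 cut set(s).
Minimal cut sets: {Reserve PTU stuck}; {Secondary pressure line offline}; {Return filter faulted}; {A selector valve trips, Forward accumulator stuck, Inboard electric pump degraded, Shutoff valve fails}; {A selector valve trips, B engine-driven pump is down, Inboard electric pump degraded, Shutoff valve fails}; {Forward reservoir lost}.

6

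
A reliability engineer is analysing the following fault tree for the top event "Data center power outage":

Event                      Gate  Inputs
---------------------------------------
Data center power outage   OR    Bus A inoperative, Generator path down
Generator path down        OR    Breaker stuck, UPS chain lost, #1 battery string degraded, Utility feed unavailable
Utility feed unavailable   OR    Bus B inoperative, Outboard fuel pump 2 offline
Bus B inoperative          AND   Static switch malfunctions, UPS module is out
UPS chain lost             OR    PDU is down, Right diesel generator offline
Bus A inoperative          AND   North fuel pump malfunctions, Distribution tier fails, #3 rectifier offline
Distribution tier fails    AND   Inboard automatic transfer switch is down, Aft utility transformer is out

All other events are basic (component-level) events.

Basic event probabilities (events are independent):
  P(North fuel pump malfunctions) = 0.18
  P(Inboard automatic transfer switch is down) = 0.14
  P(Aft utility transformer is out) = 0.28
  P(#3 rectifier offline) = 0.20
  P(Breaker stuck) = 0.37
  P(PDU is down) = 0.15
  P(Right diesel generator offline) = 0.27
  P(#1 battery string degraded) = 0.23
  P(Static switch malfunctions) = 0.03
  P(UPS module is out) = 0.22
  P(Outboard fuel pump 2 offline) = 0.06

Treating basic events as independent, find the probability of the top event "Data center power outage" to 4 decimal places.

P(Distribution tier fails) [AND] = 0.14 × 0.28 = 0.039200
P(Bus A inoperative) [AND] = 0.18 × 0.039200 × 0.20 = 0.001411
P(UPS chain lost) [OR] = 1 − (1−0.15) × (1−0.27) = 0.379500
P(Bus B inoperative) [AND] = 0.03 × 0.22 = 0.006600
P(Utility feed unavailable) [OR] = 1 − (1−0.006600) × (1−0.06) = 0.066204
P(Generator path down) [OR] = 1 − (1−0.37) × (1−0.379500) × (1−0.23) × (1−0.066204) = 0.718923
P(Data center power outage) [OR] = 1 − (1−0.001411) × (1−0.718923) = 0.719320
Rounded to 4 decimal places: P(Data center power outage) ≈ 0.7193.

0.7193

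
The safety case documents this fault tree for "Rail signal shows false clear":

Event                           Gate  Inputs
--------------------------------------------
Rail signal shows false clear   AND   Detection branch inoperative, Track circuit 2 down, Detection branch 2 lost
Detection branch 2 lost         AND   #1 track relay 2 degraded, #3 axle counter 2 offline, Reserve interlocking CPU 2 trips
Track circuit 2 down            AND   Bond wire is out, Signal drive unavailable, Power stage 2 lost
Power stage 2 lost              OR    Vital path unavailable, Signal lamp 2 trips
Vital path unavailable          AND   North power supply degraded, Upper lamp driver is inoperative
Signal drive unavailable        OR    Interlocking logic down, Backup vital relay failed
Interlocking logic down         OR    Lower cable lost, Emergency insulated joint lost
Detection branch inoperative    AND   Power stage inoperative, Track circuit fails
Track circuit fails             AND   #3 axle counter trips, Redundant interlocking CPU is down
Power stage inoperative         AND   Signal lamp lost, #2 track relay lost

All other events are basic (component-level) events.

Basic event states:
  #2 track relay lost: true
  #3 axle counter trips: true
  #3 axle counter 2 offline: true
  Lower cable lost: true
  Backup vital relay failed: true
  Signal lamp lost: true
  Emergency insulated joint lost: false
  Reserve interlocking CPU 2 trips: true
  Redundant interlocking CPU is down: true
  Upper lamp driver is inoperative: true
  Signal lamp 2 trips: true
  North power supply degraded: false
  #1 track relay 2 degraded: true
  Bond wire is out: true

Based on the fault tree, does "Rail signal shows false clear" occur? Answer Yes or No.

Yes

Power stage inoperative [AND]: Signal lamp lost=occurs, #2 track relay lost=occurs → all inputs occur → occurs.
Track circuit fails [AND]: #3 axle counter trips=occurs, Redundant interlocking CPU is down=occurs → all inputs occur → occurs.
Detection branch inoperative [AND]: Power stage inoperative=occurs, Track circuit fails=occurs → all inputs occur → occurs.
Interlocking logic down [OR]: Lower cable lost=occurs, Emergency insulated joint lost=not → at least one input occurs → occurs.
Signal drive unavailable [OR]: Interlocking logic down=occurs, Backup vital relay failed=occurs → at least one input occurs → occurs.
Vital path unavailable [AND]: North power supply degraded=not, Upper lamp driver is inoperative=occurs → not all inputs occur → does not occur.
Power stage 2 lost [OR]: Vital path unavailable=not, Signal lamp 2 trips=occurs → at least one input occurs → occurs.
Track circuit 2 down [AND]: Bond wire is out=occurs, Signal drive unavailable=occurs, Power stage 2 lost=occurs → all inputs occur → occurs.
Detection branch 2 lost [AND]: #1 track relay 2 degraded=occurs, #3 axle counter 2 offline=occurs, Reserve interlocking CPU 2 trips=occurs → all inputs occur → occurs.
Rail signal shows false clear [AND]: Detection branch inoperative=occurs, Track circuit 2 down=occurs, Detection branch 2 lost=occurs → all inputs occur → occurs.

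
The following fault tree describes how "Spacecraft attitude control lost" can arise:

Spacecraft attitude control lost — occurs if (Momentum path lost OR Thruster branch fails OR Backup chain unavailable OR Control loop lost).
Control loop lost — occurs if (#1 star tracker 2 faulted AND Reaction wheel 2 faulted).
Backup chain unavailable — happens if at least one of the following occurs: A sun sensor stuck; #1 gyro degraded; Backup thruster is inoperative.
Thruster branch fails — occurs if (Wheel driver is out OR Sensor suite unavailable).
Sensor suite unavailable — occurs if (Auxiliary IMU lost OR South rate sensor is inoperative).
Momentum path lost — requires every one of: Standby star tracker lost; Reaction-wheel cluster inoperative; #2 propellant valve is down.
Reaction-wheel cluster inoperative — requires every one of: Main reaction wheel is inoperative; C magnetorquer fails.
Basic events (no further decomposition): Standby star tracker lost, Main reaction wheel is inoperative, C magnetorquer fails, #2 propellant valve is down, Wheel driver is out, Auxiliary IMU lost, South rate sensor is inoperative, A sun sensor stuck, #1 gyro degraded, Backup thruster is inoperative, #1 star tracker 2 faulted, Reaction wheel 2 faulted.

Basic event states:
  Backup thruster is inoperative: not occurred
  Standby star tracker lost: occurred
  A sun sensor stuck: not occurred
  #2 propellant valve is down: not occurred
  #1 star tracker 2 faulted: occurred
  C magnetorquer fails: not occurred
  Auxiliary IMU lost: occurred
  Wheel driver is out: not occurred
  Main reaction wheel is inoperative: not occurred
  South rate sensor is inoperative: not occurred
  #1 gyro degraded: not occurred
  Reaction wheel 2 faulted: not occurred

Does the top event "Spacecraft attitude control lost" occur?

Reaction-wheel cluster inoperative [AND]: Main reaction wheel is inoperative=not, C magnetorquer fails=not → not all inputs occur → does not occur.
Momentum path lost [AND]: Standby star tracker lost=occurs, Reaction-wheel cluster inoperative=not, #2 propellant valve is down=not → not all inputs occur → does not occur.
Sensor suite unavailable [OR]: Auxiliary IMU lost=occurs, South rate sensor is inoperative=not → at least one input occurs → occurs.
Thruster branch fails [OR]: Wheel driver is out=not, Sensor suite unavailable=occurs → at least one input occurs → occurs.
Backup chain unavailable [OR]: A sun sensor stuck=not, #1 gyro degraded=not, Backup thruster is inoperative=not → no input occurs → does not occur.
Control loop lost [AND]: #1 star tracker 2 faulted=occurs, Reaction wheel 2 faulted=not → not all inputs occur → does not occur.
Spacecraft attitude control lost [OR]: Momentum path lost=not, Thruster branch fails=occurs, Backup chain unavailable=not, Control loop lost=not → at least one input occurs → occurs.

Yes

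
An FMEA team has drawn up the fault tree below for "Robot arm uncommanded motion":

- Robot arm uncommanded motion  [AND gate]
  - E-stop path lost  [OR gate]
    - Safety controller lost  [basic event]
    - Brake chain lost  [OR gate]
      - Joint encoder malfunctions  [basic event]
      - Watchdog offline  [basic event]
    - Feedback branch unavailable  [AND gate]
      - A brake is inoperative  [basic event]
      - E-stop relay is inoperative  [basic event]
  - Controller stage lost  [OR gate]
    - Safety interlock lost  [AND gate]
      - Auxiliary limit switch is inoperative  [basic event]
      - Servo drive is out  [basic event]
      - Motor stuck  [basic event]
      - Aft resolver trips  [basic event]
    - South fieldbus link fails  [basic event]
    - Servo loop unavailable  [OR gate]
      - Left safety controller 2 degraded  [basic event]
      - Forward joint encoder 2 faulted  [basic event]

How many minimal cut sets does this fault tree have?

16

Brake chain lost [OR]: union of children's cut sets → 2 cut set(s).
Feedback branch unavailable [AND]: one cut set from each child combined → 1 × 1 = 1 cut set(s).
E-stop path lost [OR]: union of children's cut sets → 4 cut set(s).
Safety interlock lost [AND]: one cut set from each child combined → 1 × 1 × 1 × 1 = 1 cut set(s).
Servo loop unavailable [OR]: union of children's cut sets → 2 cut set(s).
Controller stage lost [OR]: union of children's cut sets → 4 cut set(s).
Robot arm uncommanded motion [AND]: one cut set from each child combined → 4 × 4 = 16 cut set(s).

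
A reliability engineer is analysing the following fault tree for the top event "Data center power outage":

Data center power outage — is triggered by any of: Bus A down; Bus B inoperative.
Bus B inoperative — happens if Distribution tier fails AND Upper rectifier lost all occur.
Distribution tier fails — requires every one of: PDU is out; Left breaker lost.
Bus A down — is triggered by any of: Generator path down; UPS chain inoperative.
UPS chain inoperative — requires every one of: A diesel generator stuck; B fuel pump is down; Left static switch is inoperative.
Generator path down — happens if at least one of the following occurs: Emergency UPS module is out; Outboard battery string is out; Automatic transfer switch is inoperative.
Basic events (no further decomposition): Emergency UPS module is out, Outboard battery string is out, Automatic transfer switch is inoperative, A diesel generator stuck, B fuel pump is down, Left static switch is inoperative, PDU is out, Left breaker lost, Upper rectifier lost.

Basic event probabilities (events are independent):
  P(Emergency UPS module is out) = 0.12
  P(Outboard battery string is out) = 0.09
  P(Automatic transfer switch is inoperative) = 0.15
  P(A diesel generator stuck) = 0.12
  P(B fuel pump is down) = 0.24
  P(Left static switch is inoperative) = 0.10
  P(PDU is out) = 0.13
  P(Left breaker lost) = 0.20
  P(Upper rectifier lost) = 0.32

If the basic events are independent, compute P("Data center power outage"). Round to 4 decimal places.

P(Generator path down) [OR] = 1 − (1−0.12) × (1−0.09) × (1−0.15) = 0.319320
P(UPS chain inoperative) [AND] = 0.12 × 0.24 × 0.10 = 0.002880
P(Bus A down) [OR] = 1 − (1−0.319320) × (1−0.002880) = 0.321280
P(Distribution tier fails) [AND] = 0.13 × 0.20 = 0.026000
P(Bus B inoperative) [AND] = 0.026000 × 0.32 = 0.008320
P(Data center power outage) [OR] = 1 − (1−0.321280) × (1−0.008320) = 0.326927
Rounded to 4 decimal places: P(Data center power outage) ≈ 0.3269.

0.3269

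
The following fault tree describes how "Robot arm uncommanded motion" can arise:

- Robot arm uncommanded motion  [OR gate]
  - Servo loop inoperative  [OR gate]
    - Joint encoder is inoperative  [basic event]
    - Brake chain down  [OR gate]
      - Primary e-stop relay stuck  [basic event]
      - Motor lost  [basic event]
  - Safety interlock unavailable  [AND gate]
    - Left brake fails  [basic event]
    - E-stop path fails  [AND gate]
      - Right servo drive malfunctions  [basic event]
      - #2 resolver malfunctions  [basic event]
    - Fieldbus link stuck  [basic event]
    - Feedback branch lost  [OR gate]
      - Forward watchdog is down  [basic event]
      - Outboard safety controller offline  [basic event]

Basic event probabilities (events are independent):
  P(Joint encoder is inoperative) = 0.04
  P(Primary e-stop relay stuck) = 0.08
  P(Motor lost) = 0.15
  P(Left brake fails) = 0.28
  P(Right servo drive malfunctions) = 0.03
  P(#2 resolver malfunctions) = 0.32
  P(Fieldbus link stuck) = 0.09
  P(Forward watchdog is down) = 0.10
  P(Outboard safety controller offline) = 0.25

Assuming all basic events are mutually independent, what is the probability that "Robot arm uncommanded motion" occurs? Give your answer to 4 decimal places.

P(Brake chain down) [OR] = 1 − (1−0.08) × (1−0.15) = 0.218000
P(Servo loop inoperative) [OR] = 1 − (1−0.04) × (1−0.218000) = 0.249280
P(E-stop path fails) [AND] = 0.03 × 0.32 = 0.009600
P(Feedback branch lost) [OR] = 1 − (1−0.10) × (1−0.25) = 0.325000
P(Safety interlock unavailable) [AND] = 0.28 × 0.009600 × 0.09 × 0.325000 = 0.000079
P(Robot arm uncommanded motion) [OR] = 1 − (1−0.249280) × (1−0.000079) = 0.249339
Rounded to 4 decimal places: P(Robot arm uncommanded motion) ≈ 0.2493.

0.2493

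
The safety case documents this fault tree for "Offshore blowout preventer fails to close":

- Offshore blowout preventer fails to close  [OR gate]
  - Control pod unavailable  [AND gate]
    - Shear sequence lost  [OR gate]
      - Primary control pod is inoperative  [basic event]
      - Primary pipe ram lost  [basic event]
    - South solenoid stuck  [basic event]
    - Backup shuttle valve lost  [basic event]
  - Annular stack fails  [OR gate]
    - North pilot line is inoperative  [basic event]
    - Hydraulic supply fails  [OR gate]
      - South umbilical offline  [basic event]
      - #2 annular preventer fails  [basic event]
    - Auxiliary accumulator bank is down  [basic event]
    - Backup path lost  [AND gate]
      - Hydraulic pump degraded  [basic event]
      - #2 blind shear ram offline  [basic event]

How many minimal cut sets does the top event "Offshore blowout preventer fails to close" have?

Shear sequence lost [OR]: union of children's cut sets → 2 cut set(s).
Control pod unavailable [AND]: one cut set from each child combined → 2 × 1 × 1 = 2 cut set(s).
Hydraulic supply fails [OR]: union of children's cut sets → 2 cut set(s).
Backup path lost [AND]: one cut set from each child combined → 1 × 1 = 1 cut set(s).
Annular stack fails [OR]: union of children's cut sets → 5 cut set(s).
Offshore blowout preventer fails to close [OR]: union of children's cut sets → 7 cut set(s).
Minimal cut sets: {Backup shuttle valve lost, Primary control pod is inoperative, South solenoid stuck}; {Backup shuttle valve lost, Primary pipe ram lost, South solenoid stuck}; {North pilot line is inoperative}; {South umbilical offline}; {#2 annular preventer fails}; {Auxiliary accumulator bank is down}; {#2 blind shear ram offline, Hydraulic pump degraded}.

7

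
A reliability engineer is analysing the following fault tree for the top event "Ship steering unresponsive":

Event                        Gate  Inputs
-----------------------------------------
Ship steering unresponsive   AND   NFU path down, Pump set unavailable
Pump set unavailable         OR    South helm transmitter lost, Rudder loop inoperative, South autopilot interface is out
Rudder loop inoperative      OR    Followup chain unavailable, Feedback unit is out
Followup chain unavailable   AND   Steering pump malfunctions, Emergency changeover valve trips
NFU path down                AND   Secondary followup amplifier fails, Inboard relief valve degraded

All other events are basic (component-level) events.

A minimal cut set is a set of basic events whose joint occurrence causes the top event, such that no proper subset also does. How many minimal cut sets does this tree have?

4

NFU path down [AND]: one cut set from each child combined → 1 × 1 = 1 cut set(s).
Followup chain unavailable [AND]: one cut set from each child combined → 1 × 1 = 1 cut set(s).
Rudder loop inoperative [OR]: union of children's cut sets → 2 cut set(s).
Pump set unavailable [OR]: union of children's cut sets → 4 cut set(s).
Ship steering unresponsive [AND]: one cut set from each child combined → 1 × 4 = 4 cut set(s).
Minimal cut sets: {Inboard relief valve degraded, Secondary followup amplifier fails, South helm transmitter lost}; {Emergency changeover valve trips, Inboard relief valve degraded, Secondary followup amplifier fails, Steering pump malfunctions}; {Feedback unit is out, Inboard relief valve degraded, Secondary followup amplifier fails}; {Inboard relief valve degraded, Secondary followup amplifier fails, South autopilot interface is out}.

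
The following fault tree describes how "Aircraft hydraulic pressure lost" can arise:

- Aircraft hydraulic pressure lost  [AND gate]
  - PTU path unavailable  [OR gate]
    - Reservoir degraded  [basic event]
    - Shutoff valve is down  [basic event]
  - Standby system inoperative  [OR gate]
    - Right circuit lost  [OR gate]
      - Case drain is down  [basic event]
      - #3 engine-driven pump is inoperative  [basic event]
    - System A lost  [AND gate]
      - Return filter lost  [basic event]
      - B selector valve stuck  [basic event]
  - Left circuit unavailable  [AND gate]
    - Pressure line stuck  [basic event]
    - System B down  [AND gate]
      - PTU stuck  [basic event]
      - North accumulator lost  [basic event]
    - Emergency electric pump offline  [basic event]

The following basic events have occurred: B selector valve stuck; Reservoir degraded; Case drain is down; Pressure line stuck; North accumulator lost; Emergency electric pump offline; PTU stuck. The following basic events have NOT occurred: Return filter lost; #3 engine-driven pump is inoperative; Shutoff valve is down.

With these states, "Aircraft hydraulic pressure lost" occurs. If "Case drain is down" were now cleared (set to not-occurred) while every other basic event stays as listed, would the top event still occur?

No

Counterfactual: set "Case drain is down" to not occurred.
PTU path unavailable [OR]: Reservoir degraded=occurs, Shutoff valve is down=not → at least one input occurs → occurs.
Right circuit lost [OR]: Case drain is down=not, #3 engine-driven pump is inoperative=not → no input occurs → does not occur.
System A lost [AND]: Return filter lost=not, B selector valve stuck=occurs → not all inputs occur → does not occur.
Standby system inoperative [OR]: Right circuit lost=not, System A lost=not → no input occurs → does not occur.
System B down [AND]: PTU stuck=occurs, North accumulator lost=occurs → all inputs occur → occurs.
Left circuit unavailable [AND]: Pressure line stuck=occurs, System B down=occurs, Emergency electric pump offline=occurs → all inputs occur → occurs.
Aircraft hydraulic pressure lost [AND]: PTU path unavailable=occurs, Standby system inoperative=not, Left circuit unavailable=occurs → not all inputs occur → does not occur.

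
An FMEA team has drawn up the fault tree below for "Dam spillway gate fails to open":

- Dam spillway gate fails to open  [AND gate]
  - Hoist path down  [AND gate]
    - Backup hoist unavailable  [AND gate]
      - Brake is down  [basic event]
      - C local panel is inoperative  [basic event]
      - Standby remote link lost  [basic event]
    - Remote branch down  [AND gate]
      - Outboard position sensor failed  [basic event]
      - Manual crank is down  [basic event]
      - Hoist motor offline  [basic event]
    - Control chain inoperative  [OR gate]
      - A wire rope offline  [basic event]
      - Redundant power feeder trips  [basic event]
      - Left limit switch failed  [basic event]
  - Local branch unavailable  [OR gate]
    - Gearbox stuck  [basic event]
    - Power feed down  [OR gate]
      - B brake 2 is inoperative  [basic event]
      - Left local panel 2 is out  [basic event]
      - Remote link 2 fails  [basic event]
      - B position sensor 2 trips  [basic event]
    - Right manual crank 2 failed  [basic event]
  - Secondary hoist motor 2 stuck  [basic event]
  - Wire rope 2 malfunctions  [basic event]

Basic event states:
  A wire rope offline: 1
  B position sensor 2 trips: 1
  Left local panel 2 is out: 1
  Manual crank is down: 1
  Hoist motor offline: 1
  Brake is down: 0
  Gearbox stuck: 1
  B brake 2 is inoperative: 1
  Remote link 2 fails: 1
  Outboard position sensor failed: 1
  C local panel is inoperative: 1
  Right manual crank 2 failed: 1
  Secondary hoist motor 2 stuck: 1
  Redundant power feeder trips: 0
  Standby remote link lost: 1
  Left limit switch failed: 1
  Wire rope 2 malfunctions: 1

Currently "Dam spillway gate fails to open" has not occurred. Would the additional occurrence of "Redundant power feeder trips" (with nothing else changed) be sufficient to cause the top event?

Counterfactual: set "Redundant power feeder trips" to occurred.
Backup hoist unavailable [AND]: Brake is down=not, C local panel is inoperative=occurs, Standby remote link lost=occurs → not all inputs occur → does not occur.
Remote branch down [AND]: Outboard position sensor failed=occurs, Manual crank is down=occurs, Hoist motor offline=occurs → all inputs occur → occurs.
Control chain inoperative [OR]: A wire rope offline=occurs, Redundant power feeder trips=occurs, Left limit switch failed=occurs → at least one input occurs → occurs.
Hoist path down [AND]: Backup hoist unavailable=not, Remote branch down=occurs, Control chain inoperative=occurs → not all inputs occur → does not occur.
Power feed down [OR]: B brake 2 is inoperative=occurs, Left local panel 2 is out=occurs, Remote link 2 fails=occurs, B position sensor 2 trips=occurs → at least one input occurs → occurs.
Local branch unavailable [OR]: Gearbox stuck=occurs, Power feed down=occurs, Right manual crank 2 failed=occurs → at least one input occurs → occurs.
Dam spillway gate fails to open [AND]: Hoist path down=not, Local branch unavailable=occurs, Secondary hoist motor 2 stuck=occurs, Wire rope 2 malfunctions=occurs → not all inputs occur → does not occur.

No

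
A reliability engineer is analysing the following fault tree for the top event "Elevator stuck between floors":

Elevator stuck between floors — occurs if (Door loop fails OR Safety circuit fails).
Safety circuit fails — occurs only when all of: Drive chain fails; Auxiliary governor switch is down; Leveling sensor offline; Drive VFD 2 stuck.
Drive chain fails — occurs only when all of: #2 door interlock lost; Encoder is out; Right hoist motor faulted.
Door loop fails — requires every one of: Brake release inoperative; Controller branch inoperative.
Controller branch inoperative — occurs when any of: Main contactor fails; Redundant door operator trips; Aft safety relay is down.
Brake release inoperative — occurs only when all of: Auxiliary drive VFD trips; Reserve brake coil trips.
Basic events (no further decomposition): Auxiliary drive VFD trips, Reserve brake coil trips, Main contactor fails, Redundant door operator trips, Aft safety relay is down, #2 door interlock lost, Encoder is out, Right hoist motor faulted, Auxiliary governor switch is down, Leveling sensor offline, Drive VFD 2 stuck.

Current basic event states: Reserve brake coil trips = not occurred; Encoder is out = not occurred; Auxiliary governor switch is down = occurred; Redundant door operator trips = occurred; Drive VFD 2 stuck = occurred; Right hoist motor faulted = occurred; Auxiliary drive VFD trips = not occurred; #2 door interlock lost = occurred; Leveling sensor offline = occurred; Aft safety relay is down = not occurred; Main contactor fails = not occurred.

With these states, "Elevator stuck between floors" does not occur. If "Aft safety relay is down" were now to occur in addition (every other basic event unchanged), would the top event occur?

No

Counterfactual: set "Aft safety relay is down" to occurred.
Brake release inoperative [AND]: Auxiliary drive VFD trips=not, Reserve brake coil trips=not → not all inputs occur → does not occur.
Controller branch inoperative [OR]: Main contactor fails=not, Redundant door operator trips=occurs, Aft safety relay is down=occurs → at least one input occurs → occurs.
Door loop fails [AND]: Brake release inoperative=not, Controller branch inoperative=occurs → not all inputs occur → does not occur.
Drive chain fails [AND]: #2 door interlock lost=occurs, Encoder is out=not, Right hoist motor faulted=occurs → not all inputs occur → does not occur.
Safety circuit fails [AND]: Drive chain fails=not, Auxiliary governor switch is down=occurs, Leveling sensor offline=occurs, Drive VFD 2 stuck=occurs → not all inputs occur → does not occur.
Elevator stuck between floors [OR]: Door loop fails=not, Safety circuit fails=not → no input occurs → does not occur.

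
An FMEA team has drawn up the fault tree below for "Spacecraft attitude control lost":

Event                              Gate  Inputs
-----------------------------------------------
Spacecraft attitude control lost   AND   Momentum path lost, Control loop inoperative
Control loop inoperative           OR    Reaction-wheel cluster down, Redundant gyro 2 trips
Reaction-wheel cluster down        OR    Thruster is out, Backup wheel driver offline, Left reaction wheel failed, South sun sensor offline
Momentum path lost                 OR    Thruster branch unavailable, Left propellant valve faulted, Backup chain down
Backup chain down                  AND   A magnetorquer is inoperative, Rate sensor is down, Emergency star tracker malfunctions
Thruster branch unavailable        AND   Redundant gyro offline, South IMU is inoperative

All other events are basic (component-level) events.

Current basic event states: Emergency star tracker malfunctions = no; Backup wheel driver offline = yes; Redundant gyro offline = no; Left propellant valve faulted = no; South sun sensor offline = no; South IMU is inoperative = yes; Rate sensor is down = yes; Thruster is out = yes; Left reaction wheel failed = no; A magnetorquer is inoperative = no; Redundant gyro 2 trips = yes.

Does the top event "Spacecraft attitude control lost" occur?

Thruster branch unavailable [AND]: Redundant gyro offline=not, South IMU is inoperative=occurs → not all inputs occur → does not occur.
Backup chain down [AND]: A magnetorquer is inoperative=not, Rate sensor is down=occurs, Emergency star tracker malfunctions=not → not all inputs occur → does not occur.
Momentum path lost [OR]: Thruster branch unavailable=not, Left propellant valve faulted=not, Backup chain down=not → no input occurs → does not occur.
Reaction-wheel cluster down [OR]: Thruster is out=occurs, Backup wheel driver offline=occurs, Left reaction wheel failed=not, South sun sensor offline=not → at least one input occurs → occurs.
Control loop inoperative [OR]: Reaction-wheel cluster down=occurs, Redundant gyro 2 trips=occurs → at least one input occurs → occurs.
Spacecraft attitude control lost [AND]: Momentum path lost=not, Control loop inoperative=occurs → not all inputs occur → does not occur.

No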